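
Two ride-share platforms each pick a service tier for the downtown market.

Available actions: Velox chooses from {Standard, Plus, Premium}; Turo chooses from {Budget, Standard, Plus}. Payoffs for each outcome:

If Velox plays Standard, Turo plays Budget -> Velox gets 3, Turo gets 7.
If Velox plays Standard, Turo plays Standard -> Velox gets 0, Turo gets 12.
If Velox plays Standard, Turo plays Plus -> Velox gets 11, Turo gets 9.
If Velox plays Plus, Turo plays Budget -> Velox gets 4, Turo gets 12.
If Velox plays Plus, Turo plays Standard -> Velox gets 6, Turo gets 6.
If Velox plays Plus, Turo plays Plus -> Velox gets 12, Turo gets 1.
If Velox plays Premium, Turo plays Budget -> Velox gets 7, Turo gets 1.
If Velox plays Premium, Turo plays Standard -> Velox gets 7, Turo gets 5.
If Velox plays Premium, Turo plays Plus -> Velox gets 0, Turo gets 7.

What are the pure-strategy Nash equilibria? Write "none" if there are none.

(Standard, Budget): Velox can switch to Plus (3 → 4). Not NE.
(Standard, Standard): Velox can switch to Plus (0 → 6). Not NE.
(Standard, Plus): Velox can switch to Plus (11 → 12). Not NE.
(Plus, Budget): Velox can switch to Premium (4 → 7). Not NE.
(Plus, Standard): Velox can switch to Premium (6 → 7). Not NE.
(Plus, Plus): Turo can switch to Budget (1 → 12). Not NE.
(Premium, Budget): Turo can switch to Standard (1 → 5). Not NE.
(Premium, Standard): Turo can switch to Plus (5 → 7). Not NE.
(Premium, Plus): Velox can switch to Standard (0 → 11). Not NE.

none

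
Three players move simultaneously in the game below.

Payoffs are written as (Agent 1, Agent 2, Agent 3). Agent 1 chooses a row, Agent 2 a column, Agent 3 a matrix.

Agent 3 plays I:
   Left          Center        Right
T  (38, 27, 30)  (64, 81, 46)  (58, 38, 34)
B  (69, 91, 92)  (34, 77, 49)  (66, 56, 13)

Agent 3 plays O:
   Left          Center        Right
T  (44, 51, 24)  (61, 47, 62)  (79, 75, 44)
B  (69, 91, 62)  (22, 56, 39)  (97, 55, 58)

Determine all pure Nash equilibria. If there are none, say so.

Mark each player's best response to every combination of opponents' strategies; a profile where every player is best-responding is a pure Nash equilibrium.
Agent 1 against (Left, I): payoffs 38, 69 → best response B.
Agent 1 against (Left, O): payoffs 44, 69 → best response B.
Agent 1 against (Center, I): payoffs 64, 34 → best response T.
Agent 1 against (Center, O): payoffs 61, 22 → best response T.
Agent 1 against (Right, I): payoffs 58, 66 → best response B.
Agent 1 against (Right, O): payoffs 79, 97 → best response B.
Agent 2 against (T, I): payoffs 27, 81, 38 → best response Center.
Agent 2 against (T, O): payoffs 51, 47, 75 → best response Right.
Agent 2 against (B, I): payoffs 91, 77, 56 → best response Left.
Agent 2 against (B, O): payoffs 91, 56, 55 → best response Left.
Agent 3 against (T, Left): payoffs 30, 24 → best response I.
Agent 3 against (T, Center): payoffs 46, 62 → best response O.
Agent 3 against (T, Right): payoffs 34, 44 → best response O.
Agent 3 against (B, Left): payoffs 92, 62 → best response I.
Agent 3 against (B, Center): payoffs 49, 39 → best response I.
Agent 3 against (B, Right): payoffs 13, 58 → best response O.
Mutual best responses: (B, Left, I).

The unique pure-strategy Nash equilibrium is (B, Left, I).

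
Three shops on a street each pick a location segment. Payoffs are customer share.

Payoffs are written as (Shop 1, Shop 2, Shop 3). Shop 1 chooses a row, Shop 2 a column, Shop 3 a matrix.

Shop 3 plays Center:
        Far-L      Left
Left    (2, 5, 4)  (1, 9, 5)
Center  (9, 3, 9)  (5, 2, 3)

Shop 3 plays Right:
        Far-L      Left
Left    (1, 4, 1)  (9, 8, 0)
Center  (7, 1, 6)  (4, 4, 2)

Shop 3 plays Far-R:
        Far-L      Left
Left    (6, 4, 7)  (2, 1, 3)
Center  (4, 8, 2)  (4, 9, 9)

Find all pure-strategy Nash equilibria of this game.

For each strategy profile, look for a profitable unilateral deviation.
(Left, Far-L, Center): Shop 1 can switch to Center (2 → 9). Not NE.
(Left, Far-L, Right): Shop 1 can switch to Center (1 → 7). Not NE.
(Left, Far-L, Far-R): Shop 1 gets 6, best alternative 4; Shop 2 gets 4, best alternative 1; Shop 3 gets 7, best alternative 4. No profitable deviation — NE.
(Left, Left, Center): Shop 1 can switch to Center (1 → 5). Not NE.
(Left, Left, Right): Shop 3 can switch to Center (0 → 5). Not NE.
(Left, Left, Far-R): Shop 1 can switch to Center (2 → 4). Not NE.
(Center, Far-L, Center): Shop 1 gets 9, best alternative 2; Shop 2 gets 3, best alternative 2; Shop 3 gets 9, best alternative 6. No profitable deviation — NE.
(Center, Far-L, Right): Shop 2 can switch to Left (1 → 4). Not NE.
(Center, Far-L, Far-R): Shop 1 can switch to Left (4 → 6). Not NE.
(Center, Left, Center): Shop 2 can switch to Far-L (2 → 3). Not NE.
(Center, Left, Right): Shop 1 can switch to Left (4 → 9). Not NE.
(Center, Left, Far-R): Shop 1 gets 4, best alternative 2; Shop 2 gets 9, best alternative 8; Shop 3 gets 9, best alternative 3. No profitable deviation — NE.

The pure Nash equilibria are (Left, Far-L, Far-R) and (Center, Far-L, Center) and (Center, Left, Far-R).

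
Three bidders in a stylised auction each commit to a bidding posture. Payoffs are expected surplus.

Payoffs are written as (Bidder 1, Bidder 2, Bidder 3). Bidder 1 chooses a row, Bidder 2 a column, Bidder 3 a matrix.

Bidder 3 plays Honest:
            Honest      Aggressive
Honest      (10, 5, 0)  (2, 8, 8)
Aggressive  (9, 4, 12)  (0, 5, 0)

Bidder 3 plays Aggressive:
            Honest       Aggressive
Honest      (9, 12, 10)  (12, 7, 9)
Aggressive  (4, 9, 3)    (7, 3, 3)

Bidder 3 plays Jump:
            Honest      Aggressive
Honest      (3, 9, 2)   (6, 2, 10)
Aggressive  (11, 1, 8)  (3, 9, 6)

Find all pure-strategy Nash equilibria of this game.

Bidder 1 against (Honest, Honest): payoffs 10, 9 → best response Honest.
Bidder 1 against (Honest, Aggressive): payoffs 9, 4 → best response Honest.
Bidder 1 against (Honest, Jump): payoffs 3, 11 → best response Aggressive.
Bidder 1 against (Aggressive, Honest): payoffs 2, 0 → best response Honest.
Bidder 1 against (Aggressive, Aggressive): payoffs 12, 7 → best response Honest.
Bidder 1 against (Aggressive, Jump): payoffs 6, 3 → best response Honest.
Bidder 2 against (Honest, Honest): payoffs 5, 8 → best response Aggressive.
Bidder 2 against (Honest, Aggressive): payoffs 12, 7 → best response Honest.
Bidder 2 against (Honest, Jump): payoffs 9, 2 → best response Honest.
Bidder 2 against (Aggressive, Honest): payoffs 4, 5 → best response Aggressive.
Bidder 2 against (Aggressive, Aggressive): payoffs 9, 3 → best response Honest.
Bidder 2 against (Aggressive, Jump): payoffs 1, 9 → best response Aggressive.
Bidder 3 against (Honest, Honest): payoffs 0, 10, 2 → best response Aggressive.
Bidder 3 against (Honest, Aggressive): payoffs 8, 9, 10 → best response Jump.
Bidder 3 against (Aggressive, Honest): payoffs 12, 3, 8 → best response Honest.
Bidder 3 against (Aggressive, Aggressive): payoffs 0, 3, 6 → best response Jump.
Mutual best responses: (Honest, Honest, Aggressive).

The unique pure-strategy Nash equilibrium is (Honest, Honest, Aggressive).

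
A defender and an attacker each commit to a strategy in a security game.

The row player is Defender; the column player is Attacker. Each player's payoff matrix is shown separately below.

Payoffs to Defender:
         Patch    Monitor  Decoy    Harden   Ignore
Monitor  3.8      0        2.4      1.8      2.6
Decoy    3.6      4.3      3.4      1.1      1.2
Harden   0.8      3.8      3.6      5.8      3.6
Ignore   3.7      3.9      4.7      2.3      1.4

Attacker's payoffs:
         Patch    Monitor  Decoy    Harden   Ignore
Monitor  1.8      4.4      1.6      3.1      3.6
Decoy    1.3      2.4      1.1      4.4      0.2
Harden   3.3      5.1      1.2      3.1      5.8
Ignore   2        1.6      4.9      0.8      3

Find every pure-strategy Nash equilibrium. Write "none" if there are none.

The pure Nash equilibria are (Harden, Ignore), (Ignore, Decoy).

Defender against Patch: payoffs 3.8, 3.6, 0.8, 3.7 → best response Monitor.
Defender against Monitor: payoffs 0, 4.3, 3.8, 3.9 → best response Decoy.
Defender against Decoy: payoffs 2.4, 3.4, 3.6, 4.7 → best response Ignore.
Defender against Harden: payoffs 1.8, 1.1, 5.8, 2.3 → best response Harden.
Defender against Ignore: payoffs 2.6, 1.2, 3.6, 1.4 → best response Harden.
Attacker against Monitor: payoffs 1.8, 4.4, 1.6, 3.1, 3.6 → best response Monitor.
Attacker against Decoy: payoffs 1.3, 2.4, 1.1, 4.4, 0.2 → best response Harden.
Attacker against Harden: payoffs 3.3, 5.1, 1.2, 3.1, 5.8 → best response Ignore.
Attacker against Ignore: payoffs 2, 1.6, 4.9, 0.8, 3 → best response Decoy.
Mutual best responses: (Harden, Ignore); (Ignore, Decoy).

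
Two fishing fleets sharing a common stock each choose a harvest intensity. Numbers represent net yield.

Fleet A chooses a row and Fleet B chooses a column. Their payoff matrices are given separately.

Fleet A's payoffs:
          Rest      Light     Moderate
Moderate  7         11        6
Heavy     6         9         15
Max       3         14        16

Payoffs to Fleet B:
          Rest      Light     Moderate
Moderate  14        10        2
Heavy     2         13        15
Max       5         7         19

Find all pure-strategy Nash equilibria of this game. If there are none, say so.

The pure Nash equilibria are (Moderate, Rest); (Max, Moderate).

(Moderate, Rest): Fleet A gets 7, best alternative 6; Fleet B gets 14, best alternative 10. No profitable deviation — NE.
(Moderate, Light): Fleet A can switch to Max (11 → 14). Not NE.
(Moderate, Moderate): Fleet A can switch to Heavy (6 → 15). Not NE.
(Heavy, Rest): Fleet A can switch to Moderate (6 → 7). Not NE.
(Heavy, Light): Fleet A can switch to Moderate (9 → 11). Not NE.
(Heavy, Moderate): Fleet A can switch to Max (15 → 16). Not NE.
(Max, Rest): Fleet A can switch to Moderate (3 → 7). Not NE.
(Max, Light): Fleet B can switch to Moderate (7 → 19). Not NE.
(Max, Moderate): Fleet A gets 16, best alternative 15; Fleet B gets 19, best alternative 7. No profitable deviation — NE.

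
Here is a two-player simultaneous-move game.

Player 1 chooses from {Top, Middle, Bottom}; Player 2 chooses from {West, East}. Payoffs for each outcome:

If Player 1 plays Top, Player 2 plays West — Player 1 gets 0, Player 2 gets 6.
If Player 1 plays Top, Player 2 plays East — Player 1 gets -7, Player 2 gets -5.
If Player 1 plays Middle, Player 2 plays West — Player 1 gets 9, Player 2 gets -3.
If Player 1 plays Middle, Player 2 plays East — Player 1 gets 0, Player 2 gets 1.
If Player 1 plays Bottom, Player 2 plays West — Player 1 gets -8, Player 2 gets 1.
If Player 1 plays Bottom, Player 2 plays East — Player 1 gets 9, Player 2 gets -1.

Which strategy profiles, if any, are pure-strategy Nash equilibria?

(Top, West): Player 1 can switch to Middle (0 → 9). Not NE.
(Top, East): Player 1 can switch to Middle (-7 → 0). Not NE.
(Middle, West): Player 2 can switch to East (-3 → 1). Not NE.
(Middle, East): Player 1 can switch to Bottom (0 → 9). Not NE.
(Bottom, West): Player 1 can switch to Top (-8 → 0). Not NE.
(Bottom, East): Player 2 can switch to West (-1 → 1). Not NE.

none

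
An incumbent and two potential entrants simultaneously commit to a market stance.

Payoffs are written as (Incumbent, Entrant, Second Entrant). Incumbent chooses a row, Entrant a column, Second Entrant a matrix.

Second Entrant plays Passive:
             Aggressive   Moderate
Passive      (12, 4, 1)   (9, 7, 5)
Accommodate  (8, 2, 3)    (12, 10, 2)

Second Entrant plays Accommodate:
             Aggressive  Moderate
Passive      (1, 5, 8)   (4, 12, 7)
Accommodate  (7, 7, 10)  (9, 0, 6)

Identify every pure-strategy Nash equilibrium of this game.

For each strategy profile, look for a profitable unilateral deviation.
(Passive, Aggressive, Passive): Entrant can switch to Moderate (4 → 7). Not NE.
(Passive, Aggressive, Accommodate): Incumbent can switch to Accommodate (1 → 7). Not NE.
(Passive, Moderate, Passive): Incumbent can switch to Accommodate (9 → 12). Not NE.
(Passive, Moderate, Accommodate): Incumbent can switch to Accommodate (4 → 9). Not NE.
(Accommodate, Aggressive, Passive): Incumbent can switch to Passive (8 → 12). Not NE.
(Accommodate, Aggressive, Accommodate): Incumbent gets 7, best alternative 1; Entrant gets 7, best alternative 0; Second Entrant gets 10, best alternative 3. No profitable deviation — NE.
(Accommodate, Moderate, Passive): Second Entrant can switch to Accommodate (2 → 6). Not NE.
(The remaining 1 profile has a profitable deviation by the same check.)

Pure NE: (Accommodate, Aggressive, Accommodate)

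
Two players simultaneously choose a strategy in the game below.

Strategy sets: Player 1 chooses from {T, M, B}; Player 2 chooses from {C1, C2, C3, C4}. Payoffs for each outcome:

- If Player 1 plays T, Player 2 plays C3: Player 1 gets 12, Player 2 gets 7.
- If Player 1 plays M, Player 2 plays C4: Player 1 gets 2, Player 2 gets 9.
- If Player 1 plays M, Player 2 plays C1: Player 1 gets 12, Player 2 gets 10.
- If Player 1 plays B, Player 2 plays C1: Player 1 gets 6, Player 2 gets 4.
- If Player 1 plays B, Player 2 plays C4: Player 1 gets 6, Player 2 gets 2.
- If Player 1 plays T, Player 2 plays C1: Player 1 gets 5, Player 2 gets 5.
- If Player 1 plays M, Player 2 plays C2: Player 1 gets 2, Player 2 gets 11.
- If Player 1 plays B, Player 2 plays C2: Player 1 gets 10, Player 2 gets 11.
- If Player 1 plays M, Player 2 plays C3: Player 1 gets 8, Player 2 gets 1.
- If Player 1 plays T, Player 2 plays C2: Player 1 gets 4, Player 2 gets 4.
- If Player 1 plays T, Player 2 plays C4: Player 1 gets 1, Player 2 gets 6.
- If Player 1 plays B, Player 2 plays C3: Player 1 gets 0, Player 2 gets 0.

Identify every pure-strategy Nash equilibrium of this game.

(T, C1): Player 1 can switch to M (5 → 12). Not NE.
(T, C2): Player 1 can switch to B (4 → 10). Not NE.
(T, C3): Player 1 gets 12, best alternative 8; Player 2 gets 7, best alternative 6. No profitable deviation — NE.
(T, C4): Player 1 can switch to M (1 → 2). Not NE.
(M, C1): Player 2 can switch to C2 (10 → 11). Not NE.
(M, C2): Player 1 can switch to T (2 → 4). Not NE.
(M, C3): Player 1 can switch to T (8 → 12). Not NE.
(M, C4): Player 1 can switch to B (2 → 6). Not NE.
(B, C1): Player 1 can switch to M (6 → 12). Not NE.
(B, C2): Player 1 gets 10, best alternative 4; Player 2 gets 11, best alternative 4. No profitable deviation — NE.
(B, C3): Player 1 can switch to T (0 → 12). Not NE.
(B, C4): Player 2 can switch to C1 (2 → 4). Not NE.

Pure-strategy Nash equilibria: (T, C3) and (B, C2)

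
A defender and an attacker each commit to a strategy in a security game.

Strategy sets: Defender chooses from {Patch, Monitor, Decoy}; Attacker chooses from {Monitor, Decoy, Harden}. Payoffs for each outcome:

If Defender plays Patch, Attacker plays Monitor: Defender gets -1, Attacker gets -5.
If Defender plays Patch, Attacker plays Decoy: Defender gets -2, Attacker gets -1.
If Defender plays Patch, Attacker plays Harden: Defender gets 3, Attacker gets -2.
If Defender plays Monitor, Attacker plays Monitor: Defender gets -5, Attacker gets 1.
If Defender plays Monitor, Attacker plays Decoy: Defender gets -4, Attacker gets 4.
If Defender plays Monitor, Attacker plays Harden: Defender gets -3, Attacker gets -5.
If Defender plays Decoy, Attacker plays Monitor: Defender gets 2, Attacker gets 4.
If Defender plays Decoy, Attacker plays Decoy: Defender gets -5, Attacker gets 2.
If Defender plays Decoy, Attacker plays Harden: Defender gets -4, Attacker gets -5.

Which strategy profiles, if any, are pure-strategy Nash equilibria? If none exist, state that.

Mark each player's best response to every combination of opponents' strategies; a profile where every player is best-responding is a pure Nash equilibrium.
Defender against Monitor: payoffs -1, -5, 2 → best response Decoy.
Defender against Decoy: payoffs -2, -4, -5 → best response Patch.
Defender against Harden: payoffs 3, -3, -4 → best response Patch.
Attacker against Patch: payoffs -5, -1, -2 → best response Decoy.
Attacker against Monitor: payoffs 1, 4, -5 → best response Decoy.
Attacker against Decoy: payoffs 4, 2, -5 → best response Monitor.
Mutual best responses: (Patch, Decoy); (Decoy, Monitor).

The pure Nash equilibria are (Patch, Decoy), (Decoy, Monitor).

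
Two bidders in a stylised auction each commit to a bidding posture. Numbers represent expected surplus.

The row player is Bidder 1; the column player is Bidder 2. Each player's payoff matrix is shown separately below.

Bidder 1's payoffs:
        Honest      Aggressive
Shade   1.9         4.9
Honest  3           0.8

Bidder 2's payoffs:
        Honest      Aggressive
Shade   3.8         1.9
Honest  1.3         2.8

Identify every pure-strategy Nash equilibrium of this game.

Check each profile: it is a Nash equilibrium iff no player can strictly gain by switching unilaterally.
(Shade, Honest): Bidder 1 can switch to Honest (1.9 → 3). Not NE.
(Shade, Aggressive): Bidder 2 can switch to Honest (1.9 → 3.8). Not NE.
(Honest, Honest): Bidder 2 can switch to Aggressive (1.3 → 2.8). Not NE.
(Honest, Aggressive): Bidder 1 can switch to Shade (0.8 → 4.9). Not NE.

There is no pure-strategy Nash equilibrium.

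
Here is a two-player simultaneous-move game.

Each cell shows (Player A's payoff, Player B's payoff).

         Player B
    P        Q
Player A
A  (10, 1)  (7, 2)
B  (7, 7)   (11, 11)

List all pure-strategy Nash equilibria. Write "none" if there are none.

Pure NE: (B, Q)

(A, P): Player B can switch to Q (1 → 2). Not NE.
(A, Q): Player A can switch to B (7 → 11). Not NE.
(B, P): Player A can switch to A (7 → 10). Not NE.
(B, Q): Player A gets 11, best alternative 7; Player B gets 11, best alternative 7. No profitable deviation — NE.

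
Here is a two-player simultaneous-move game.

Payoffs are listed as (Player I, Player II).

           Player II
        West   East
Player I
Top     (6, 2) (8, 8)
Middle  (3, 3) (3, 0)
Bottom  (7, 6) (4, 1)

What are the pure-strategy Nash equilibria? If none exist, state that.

For each strategy profile, look for a profitable unilateral deviation.
(Top, West): Player I can switch to Bottom (6 → 7). Not NE.
(Top, East): Player I gets 8, best alternative 4; Player II gets 8, best alternative 2. No profitable deviation — NE.
(Middle, West): Player I can switch to Top (3 → 6). Not NE.
(Middle, East): Player I can switch to Top (3 → 8). Not NE.
(Bottom, West): Player I gets 7, best alternative 6; Player II gets 6, best alternative 1. No profitable deviation — NE.
(Bottom, East): Player I can switch to Top (4 → 8). Not NE.

Pure-strategy Nash equilibria: (Top, East), (Bottom, West)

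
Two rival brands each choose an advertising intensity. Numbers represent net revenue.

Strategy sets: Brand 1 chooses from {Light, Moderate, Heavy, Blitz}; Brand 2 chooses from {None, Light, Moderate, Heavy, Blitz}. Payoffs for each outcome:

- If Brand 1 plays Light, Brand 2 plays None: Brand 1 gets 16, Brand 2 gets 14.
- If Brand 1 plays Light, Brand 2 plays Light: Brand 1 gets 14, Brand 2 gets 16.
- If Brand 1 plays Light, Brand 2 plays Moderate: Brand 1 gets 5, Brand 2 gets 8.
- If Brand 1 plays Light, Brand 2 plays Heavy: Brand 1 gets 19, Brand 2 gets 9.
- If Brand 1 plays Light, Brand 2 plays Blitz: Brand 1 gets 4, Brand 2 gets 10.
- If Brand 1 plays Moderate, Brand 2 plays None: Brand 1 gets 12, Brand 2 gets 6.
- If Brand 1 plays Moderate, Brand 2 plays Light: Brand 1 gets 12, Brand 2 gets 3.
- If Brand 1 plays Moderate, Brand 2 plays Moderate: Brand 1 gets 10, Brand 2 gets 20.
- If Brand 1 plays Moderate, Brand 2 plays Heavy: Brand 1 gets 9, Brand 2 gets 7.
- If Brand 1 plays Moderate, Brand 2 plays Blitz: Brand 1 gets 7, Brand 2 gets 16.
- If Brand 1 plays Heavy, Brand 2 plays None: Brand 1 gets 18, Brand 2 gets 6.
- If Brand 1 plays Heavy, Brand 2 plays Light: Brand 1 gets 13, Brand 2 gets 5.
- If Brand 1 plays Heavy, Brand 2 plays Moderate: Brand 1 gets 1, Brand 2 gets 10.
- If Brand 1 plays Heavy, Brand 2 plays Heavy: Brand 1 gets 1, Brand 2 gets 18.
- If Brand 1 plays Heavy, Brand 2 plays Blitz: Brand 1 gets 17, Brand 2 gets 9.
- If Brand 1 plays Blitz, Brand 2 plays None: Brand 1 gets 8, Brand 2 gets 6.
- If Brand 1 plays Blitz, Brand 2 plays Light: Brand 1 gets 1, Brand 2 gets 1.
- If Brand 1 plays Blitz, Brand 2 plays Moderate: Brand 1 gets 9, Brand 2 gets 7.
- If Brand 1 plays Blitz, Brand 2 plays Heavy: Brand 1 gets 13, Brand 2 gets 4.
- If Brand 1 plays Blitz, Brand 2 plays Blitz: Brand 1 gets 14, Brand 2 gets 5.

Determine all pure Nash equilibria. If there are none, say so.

(Light, Light); (Moderate, Moderate)

(Light, None): Brand 1 can switch to Heavy (16 → 18). Not NE.
(Light, Light): Brand 1 gets 14, best alternative 13; Brand 2 gets 16, best alternative 14. No profitable deviation — NE.
(Light, Moderate): Brand 1 can switch to Moderate (5 → 10). Not NE.
(Light, Heavy): Brand 2 can switch to None (9 → 14). Not NE.
(Light, Blitz): Brand 1 can switch to Moderate (4 → 7). Not NE.
(Moderate, None): Brand 1 can switch to Light (12 → 16). Not NE.
(Moderate, Light): Brand 1 can switch to Light (12 → 14). Not NE.
(Moderate, Moderate): Brand 1 gets 10, best alternative 9; Brand 2 gets 20, best alternative 16. No profitable deviation — NE.
(Moderate, Heavy): Brand 1 can switch to Light (9 → 19). Not NE.
(Moderate, Blitz): Brand 1 can switch to Heavy (7 → 17). Not NE.
(Heavy, None): Brand 2 can switch to Moderate (6 → 10). Not NE.
(Heavy, Light): Brand 1 can switch to Light (13 → 14). Not NE.
(The remaining 8 profiles each have a profitable deviation by the same check.)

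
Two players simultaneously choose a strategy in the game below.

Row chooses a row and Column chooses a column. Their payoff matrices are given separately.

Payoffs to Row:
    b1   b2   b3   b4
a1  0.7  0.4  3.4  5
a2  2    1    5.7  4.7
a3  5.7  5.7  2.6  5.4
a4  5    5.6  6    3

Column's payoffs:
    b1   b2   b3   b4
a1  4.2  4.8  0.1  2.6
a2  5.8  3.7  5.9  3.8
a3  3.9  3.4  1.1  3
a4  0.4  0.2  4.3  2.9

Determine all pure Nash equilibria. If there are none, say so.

Check each profile: it is a Nash equilibrium iff no player can strictly gain by switching unilaterally.
(a1, b1): Row can switch to a2 (0.7 → 2). Not NE.
(a1, b2): Row can switch to a2 (0.4 → 1). Not NE.
(a1, b3): Row can switch to a2 (3.4 → 5.7). Not NE.
(a1, b4): Row can switch to a3 (5 → 5.4). Not NE.
(a2, b1): Row can switch to a3 (2 → 5.7). Not NE.
(a2, b2): Row can switch to a3 (1 → 5.7). Not NE.
(a2, b3): Row can switch to a4 (5.7 → 6). Not NE.
(a2, b4): Row can switch to a1 (4.7 → 5). Not NE.
(a3, b1): Row gets 5.7, best alternative 5; Column gets 3.9, best alternative 3.4. No profitable deviation — NE.
(a4, b3): Row gets 6, best alternative 5.7; Column gets 4.3, best alternative 2.9. No profitable deviation — NE.
(The remaining 6 profiles each have a profitable deviation by the same check.)

(a3, b1) and (a4, b3)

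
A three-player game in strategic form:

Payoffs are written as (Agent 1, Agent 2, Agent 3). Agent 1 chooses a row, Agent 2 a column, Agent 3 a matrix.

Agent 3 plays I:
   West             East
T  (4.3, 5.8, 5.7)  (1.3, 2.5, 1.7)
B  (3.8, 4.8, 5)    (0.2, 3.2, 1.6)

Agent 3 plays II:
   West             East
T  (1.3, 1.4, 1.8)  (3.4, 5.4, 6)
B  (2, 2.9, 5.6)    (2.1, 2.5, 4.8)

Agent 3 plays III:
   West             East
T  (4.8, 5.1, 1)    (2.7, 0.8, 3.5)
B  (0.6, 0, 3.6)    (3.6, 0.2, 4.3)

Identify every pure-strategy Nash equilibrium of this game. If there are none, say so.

(T, West, I); (T, East, II); (B, West, II)

Mark each player's best response to every combination of opponents' strategies; a profile where every player is best-responding is a pure Nash equilibrium.
Agent 1 against (West, I): payoffs 4.3, 3.8 → best response T.
Agent 1 against (West, II): payoffs 1.3, 2 → best response B.
Agent 1 against (West, III): payoffs 4.8, 0.6 → best response T.
Agent 1 against (East, I): payoffs 1.3, 0.2 → best response T.
Agent 1 against (East, II): payoffs 3.4, 2.1 → best response T.
Agent 1 against (East, III): payoffs 2.7, 3.6 → best response B.
Agent 2 against (T, I): payoffs 5.8, 2.5 → best response West.
Agent 2 against (T, II): payoffs 1.4, 5.4 → best response East.
Agent 2 against (T, III): payoffs 5.1, 0.8 → best response West.
Agent 2 against (B, I): payoffs 4.8, 3.2 → best response West.
Agent 2 against (B, II): payoffs 2.9, 2.5 → best response West.
Agent 2 against (B, III): payoffs 0, 0.2 → best response East.
Agent 3 against (T, West): payoffs 5.7, 1.8, 1 → best response I.
Agent 3 against (T, East): payoffs 1.7, 6, 3.5 → best response II.
Agent 3 against (B, West): payoffs 5, 5.6, 3.6 → best response II.
Agent 3 against (B, East): payoffs 1.6, 4.8, 4.3 → best response II.
Mutual best responses: (T, West, I); (T, East, II); (B, West, II).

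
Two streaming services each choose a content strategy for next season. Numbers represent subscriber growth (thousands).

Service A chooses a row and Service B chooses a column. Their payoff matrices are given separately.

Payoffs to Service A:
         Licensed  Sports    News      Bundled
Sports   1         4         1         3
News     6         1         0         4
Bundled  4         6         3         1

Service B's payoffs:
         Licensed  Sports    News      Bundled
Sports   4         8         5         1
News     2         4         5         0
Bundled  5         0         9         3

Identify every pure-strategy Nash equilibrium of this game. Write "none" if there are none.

Mark each player's best response to every combination of opponents' strategies; a profile where every player is best-responding is a pure Nash equilibrium.
Service A against Licensed: payoffs 1, 6, 4 → best response News.
Service A against Sports: payoffs 4, 1, 6 → best response Bundled.
Service A against News: payoffs 1, 0, 3 → best response Bundled.
Service A against Bundled: payoffs 3, 4, 1 → best response News.
Service B against Sports: payoffs 4, 8, 5, 1 → best response Sports.
Service B against News: payoffs 2, 4, 5, 0 → best response News.
Service B against Bundled: payoffs 5, 0, 9, 3 → best response News.
Mutual best responses: (Bundled, News).

Pure NE: (Bundled, News)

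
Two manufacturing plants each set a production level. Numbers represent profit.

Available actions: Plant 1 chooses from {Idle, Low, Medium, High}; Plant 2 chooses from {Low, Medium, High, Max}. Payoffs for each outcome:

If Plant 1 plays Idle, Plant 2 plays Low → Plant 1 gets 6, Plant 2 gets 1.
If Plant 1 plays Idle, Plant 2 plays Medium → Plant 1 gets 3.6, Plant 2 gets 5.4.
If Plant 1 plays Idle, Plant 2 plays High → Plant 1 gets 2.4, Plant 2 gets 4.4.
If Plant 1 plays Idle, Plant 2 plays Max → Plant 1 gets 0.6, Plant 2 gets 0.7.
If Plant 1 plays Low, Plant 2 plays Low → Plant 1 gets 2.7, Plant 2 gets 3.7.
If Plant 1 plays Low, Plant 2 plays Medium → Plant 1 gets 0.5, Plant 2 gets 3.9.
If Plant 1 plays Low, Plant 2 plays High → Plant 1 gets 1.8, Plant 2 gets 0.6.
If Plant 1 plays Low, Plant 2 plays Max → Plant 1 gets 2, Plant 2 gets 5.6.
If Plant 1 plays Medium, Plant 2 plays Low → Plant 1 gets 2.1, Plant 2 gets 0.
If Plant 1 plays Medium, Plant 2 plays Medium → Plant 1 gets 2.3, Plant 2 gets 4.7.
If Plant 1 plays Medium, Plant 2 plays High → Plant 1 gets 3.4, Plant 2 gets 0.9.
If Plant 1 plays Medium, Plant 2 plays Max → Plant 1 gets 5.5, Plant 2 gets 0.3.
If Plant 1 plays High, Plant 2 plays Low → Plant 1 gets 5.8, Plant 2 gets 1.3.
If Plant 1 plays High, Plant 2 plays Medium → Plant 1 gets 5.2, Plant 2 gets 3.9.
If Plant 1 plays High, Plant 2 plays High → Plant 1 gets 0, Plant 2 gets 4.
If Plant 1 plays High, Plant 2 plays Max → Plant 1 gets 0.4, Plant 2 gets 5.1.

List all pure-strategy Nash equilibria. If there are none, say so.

No pure-strategy Nash equilibrium.

Plant 1 against Low: payoffs 6, 2.7, 2.1, 5.8 → best response Idle.
Plant 1 against Medium: payoffs 3.6, 0.5, 2.3, 5.2 → best response High.
Plant 1 against High: payoffs 2.4, 1.8, 3.4, 0 → best response Medium.
Plant 1 against Max: payoffs 0.6, 2, 5.5, 0.4 → best response Medium.
Plant 2 against Idle: payoffs 1, 5.4, 4.4, 0.7 → best response Medium.
Plant 2 against Low: payoffs 3.7, 3.9, 0.6, 5.6 → best response Max.
Plant 2 against Medium: payoffs 0, 4.7, 0.9, 0.3 → best response Medium.
Plant 2 against High: payoffs 1.3, 3.9, 4, 5.1 → best response Max.
No profile is a mutual best response for all players.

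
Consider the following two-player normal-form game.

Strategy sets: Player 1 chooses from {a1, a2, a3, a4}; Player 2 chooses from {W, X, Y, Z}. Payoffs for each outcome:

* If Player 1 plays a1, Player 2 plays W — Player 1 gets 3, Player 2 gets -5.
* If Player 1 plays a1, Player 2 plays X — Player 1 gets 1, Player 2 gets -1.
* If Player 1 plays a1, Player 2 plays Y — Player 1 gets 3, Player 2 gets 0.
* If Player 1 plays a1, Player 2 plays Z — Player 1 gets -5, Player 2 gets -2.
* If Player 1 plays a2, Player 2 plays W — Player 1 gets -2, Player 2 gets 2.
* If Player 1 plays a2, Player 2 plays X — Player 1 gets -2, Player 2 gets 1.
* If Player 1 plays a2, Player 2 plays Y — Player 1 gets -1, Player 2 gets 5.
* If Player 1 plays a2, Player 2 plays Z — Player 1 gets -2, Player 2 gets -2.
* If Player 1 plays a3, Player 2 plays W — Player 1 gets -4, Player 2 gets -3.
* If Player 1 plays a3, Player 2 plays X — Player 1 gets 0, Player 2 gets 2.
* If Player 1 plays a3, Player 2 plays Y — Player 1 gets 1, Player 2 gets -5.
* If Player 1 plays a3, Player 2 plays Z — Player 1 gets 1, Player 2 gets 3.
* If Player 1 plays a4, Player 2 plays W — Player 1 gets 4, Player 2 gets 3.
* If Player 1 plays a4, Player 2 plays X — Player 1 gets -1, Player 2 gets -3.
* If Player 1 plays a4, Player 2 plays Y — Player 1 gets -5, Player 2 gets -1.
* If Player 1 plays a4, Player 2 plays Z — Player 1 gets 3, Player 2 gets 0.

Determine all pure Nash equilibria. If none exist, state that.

Pure-strategy Nash equilibria: (a1, Y), (a4, W)

For each player, find the best response to each opponent profile; mutual best responses are the pure NE.
Player 1 against W: payoffs 3, -2, -4, 4 → best response a4.
Player 1 against X: payoffs 1, -2, 0, -1 → best response a1.
Player 1 against Y: payoffs 3, -1, 1, -5 → best response a1.
Player 1 against Z: payoffs -5, -2, 1, 3 → best response a4.
Player 2 against a1: payoffs -5, -1, 0, -2 → best response Y.
Player 2 against a2: payoffs 2, 1, 5, -2 → best response Y.
Player 2 against a3: payoffs -3, 2, -5, 3 → best response Z.
Player 2 against a4: payoffs 3, -3, -1, 0 → best response W.
Mutual best responses: (a1, Y); (a4, W).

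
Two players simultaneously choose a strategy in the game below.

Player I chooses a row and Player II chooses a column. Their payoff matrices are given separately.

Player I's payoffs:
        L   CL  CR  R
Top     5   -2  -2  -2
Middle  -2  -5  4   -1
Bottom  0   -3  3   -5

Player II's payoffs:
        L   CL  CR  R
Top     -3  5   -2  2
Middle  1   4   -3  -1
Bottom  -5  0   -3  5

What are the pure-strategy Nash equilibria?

The unique pure-strategy Nash equilibrium is (Top, CL).

Player I against L: payoffs 5, -2, 0 → best response Top.
Player I against CL: payoffs -2, -5, -3 → best response Top.
Player I against CR: payoffs -2, 4, 3 → best response Middle.
Player I against R: payoffs -2, -1, -5 → best response Middle.
Player II against Top: payoffs -3, 5, -2, 2 → best response CL.
Player II against Middle: payoffs 1, 4, -3, -1 → best response CL.
Player II against Bottom: payoffs -5, 0, -3, 5 → best response R.
Mutual best responses: (Top, CL).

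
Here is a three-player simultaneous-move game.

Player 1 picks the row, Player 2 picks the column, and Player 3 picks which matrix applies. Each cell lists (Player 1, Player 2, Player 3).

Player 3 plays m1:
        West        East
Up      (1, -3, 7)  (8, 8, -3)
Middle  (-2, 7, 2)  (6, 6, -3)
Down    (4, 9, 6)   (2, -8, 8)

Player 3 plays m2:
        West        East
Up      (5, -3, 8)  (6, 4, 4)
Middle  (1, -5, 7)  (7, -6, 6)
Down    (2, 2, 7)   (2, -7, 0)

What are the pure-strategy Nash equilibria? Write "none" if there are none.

No pure-strategy Nash equilibrium.

Player 1 against (West, m1): payoffs 1, -2, 4 → best response Down.
Player 1 against (West, m2): payoffs 5, 1, 2 → best response Up.
Player 1 against (East, m1): payoffs 8, 6, 2 → best response Up.
Player 1 against (East, m2): payoffs 6, 7, 2 → best response Middle.
Player 2 against (Up, m1): payoffs -3, 8 → best response East.
Player 2 against (Up, m2): payoffs -3, 4 → best response East.
Player 2 against (Middle, m1): payoffs 7, 6 → best response West.
Player 2 against (Middle, m2): payoffs -5, -6 → best response West.
Player 2 against (Down, m1): payoffs 9, -8 → best response West.
Player 2 against (Down, m2): payoffs 2, -7 → best response West.
Player 3 against (Up, West): payoffs 7, 8 → best response m2.
Player 3 against (Up, East): payoffs -3, 4 → best response m2.
Player 3 against (Middle, West): payoffs 2, 7 → best response m2.
Player 3 against (Middle, East): payoffs -3, 6 → best response m2.
Player 3 against (Down, West): payoffs 6, 7 → best response m2.
Player 3 against (Down, East): payoffs 8, 0 → best response m1.
No profile is a mutual best response for all players.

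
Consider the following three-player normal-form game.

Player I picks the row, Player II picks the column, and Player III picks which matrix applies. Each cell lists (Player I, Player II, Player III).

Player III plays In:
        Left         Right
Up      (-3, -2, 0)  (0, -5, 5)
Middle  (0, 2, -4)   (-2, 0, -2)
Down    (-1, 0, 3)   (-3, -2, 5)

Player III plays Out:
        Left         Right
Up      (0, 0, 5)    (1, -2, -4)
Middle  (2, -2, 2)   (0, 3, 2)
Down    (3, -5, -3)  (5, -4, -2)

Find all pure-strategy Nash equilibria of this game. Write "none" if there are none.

There is no pure-strategy Nash equilibrium.

(Up, Left, In): Player I can switch to Middle (-3 → 0). Not NE.
(Up, Left, Out): Player I can switch to Middle (0 → 2). Not NE.
(Up, Right, In): Player II can switch to Left (-5 → -2). Not NE.
(Up, Right, Out): Player I can switch to Down (1 → 5). Not NE.
(Middle, Left, In): Player III can switch to Out (-4 → 2). Not NE.
(Middle, Left, Out): Player I can switch to Down (2 → 3). Not NE.
(Middle, Right, In): Player I can switch to Up (-2 → 0). Not NE.
(Middle, Right, Out): Player I can switch to Up (0 → 1). Not NE.
(Down, Left, In): Player I can switch to Middle (-1 → 0). Not NE.
(Down, Left, Out): Player II can switch to Right (-5 → -4). Not NE.
(Down, Right, In): Player I can switch to Up (-3 → 0). Not NE.
(Down, Right, Out): Player III can switch to In (-2 → 5). Not NE.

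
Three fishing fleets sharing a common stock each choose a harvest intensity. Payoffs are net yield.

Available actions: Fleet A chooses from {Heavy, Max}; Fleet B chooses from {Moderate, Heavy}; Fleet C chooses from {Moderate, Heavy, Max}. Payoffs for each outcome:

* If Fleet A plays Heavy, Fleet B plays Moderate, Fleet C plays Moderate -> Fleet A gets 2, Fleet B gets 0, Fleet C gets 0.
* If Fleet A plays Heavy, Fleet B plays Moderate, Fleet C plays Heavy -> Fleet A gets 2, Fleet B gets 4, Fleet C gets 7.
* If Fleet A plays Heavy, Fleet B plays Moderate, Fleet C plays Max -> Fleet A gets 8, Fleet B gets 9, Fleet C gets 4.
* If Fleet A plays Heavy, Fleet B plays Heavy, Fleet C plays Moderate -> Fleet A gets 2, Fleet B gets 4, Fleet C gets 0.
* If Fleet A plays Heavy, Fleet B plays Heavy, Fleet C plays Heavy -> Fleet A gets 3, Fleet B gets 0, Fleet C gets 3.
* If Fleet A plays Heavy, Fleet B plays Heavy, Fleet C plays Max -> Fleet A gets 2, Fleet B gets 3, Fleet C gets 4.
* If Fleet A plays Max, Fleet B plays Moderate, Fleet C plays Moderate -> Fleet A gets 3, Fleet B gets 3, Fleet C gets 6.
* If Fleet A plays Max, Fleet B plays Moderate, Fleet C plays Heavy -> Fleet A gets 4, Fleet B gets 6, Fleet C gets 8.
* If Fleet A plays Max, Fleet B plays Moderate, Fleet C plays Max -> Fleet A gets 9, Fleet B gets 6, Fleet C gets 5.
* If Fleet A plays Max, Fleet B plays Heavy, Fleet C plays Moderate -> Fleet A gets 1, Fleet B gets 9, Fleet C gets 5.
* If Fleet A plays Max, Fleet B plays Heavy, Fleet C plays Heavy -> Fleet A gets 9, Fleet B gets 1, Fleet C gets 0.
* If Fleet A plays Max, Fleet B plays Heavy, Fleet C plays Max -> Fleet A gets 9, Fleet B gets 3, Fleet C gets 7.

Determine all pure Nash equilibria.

(Max, Moderate, Heavy)

Fleet A against (Moderate, Moderate): payoffs 2, 3 → best response Max.
Fleet A against (Moderate, Heavy): payoffs 2, 4 → best response Max.
Fleet A against (Moderate, Max): payoffs 8, 9 → best response Max.
Fleet A against (Heavy, Moderate): payoffs 2, 1 → best response Heavy.
Fleet A against (Heavy, Heavy): payoffs 3, 9 → best response Max.
Fleet A against (Heavy, Max): payoffs 2, 9 → best response Max.
Fleet B against (Heavy, Moderate): payoffs 0, 4 → best response Heavy.
Fleet B against (Heavy, Heavy): payoffs 4, 0 → best response Moderate.
Fleet B against (Heavy, Max): payoffs 9, 3 → best response Moderate.
Fleet B against (Max, Moderate): payoffs 3, 9 → best response Heavy.
Fleet B against (Max, Heavy): payoffs 6, 1 → best response Moderate.
Fleet B against (Max, Max): payoffs 6, 3 → best response Moderate.
Fleet C against (Heavy, Moderate): payoffs 0, 7, 4 → best response Heavy.
Fleet C against (Heavy, Heavy): payoffs 0, 3, 4 → best response Max.
Fleet C against (Max, Moderate): payoffs 6, 8, 5 → best response Heavy.
Fleet C against (Max, Heavy): payoffs 5, 0, 7 → best response Max.
Mutual best responses: (Max, Moderate, Heavy).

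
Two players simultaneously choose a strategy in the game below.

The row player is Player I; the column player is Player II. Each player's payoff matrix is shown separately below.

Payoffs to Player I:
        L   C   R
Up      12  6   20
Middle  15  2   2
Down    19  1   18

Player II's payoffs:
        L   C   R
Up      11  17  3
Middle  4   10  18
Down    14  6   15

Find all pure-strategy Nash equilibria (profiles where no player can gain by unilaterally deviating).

For each player, find the best response to each opponent profile; mutual best responses are the pure NE.
Player I against L: payoffs 12, 15, 19 → best response Down.
Player I against C: payoffs 6, 2, 1 → best response Up.
Player I against R: payoffs 20, 2, 18 → best response Up.
Player II against Up: payoffs 11, 17, 3 → best response C.
Player II against Middle: payoffs 4, 10, 18 → best response R.
Player II against Down: payoffs 14, 6, 15 → best response R.
Mutual best responses: (Up, C).

Pure NE: (Up, C)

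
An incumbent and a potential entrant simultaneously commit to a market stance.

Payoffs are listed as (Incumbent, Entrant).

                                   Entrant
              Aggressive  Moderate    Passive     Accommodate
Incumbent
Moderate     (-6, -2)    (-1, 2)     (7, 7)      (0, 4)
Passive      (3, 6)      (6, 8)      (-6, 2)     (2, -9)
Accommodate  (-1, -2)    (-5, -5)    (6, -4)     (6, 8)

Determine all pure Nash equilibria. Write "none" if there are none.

The pure Nash equilibria are (Moderate, Passive), (Passive, Moderate), (Accommodate, Accommodate).

Incumbent against Aggressive: payoffs -6, 3, -1 → best response Passive.
Incumbent against Moderate: payoffs -1, 6, -5 → best response Passive.
Incumbent against Passive: payoffs 7, -6, 6 → best response Moderate.
Incumbent against Accommodate: payoffs 0, 2, 6 → best response Accommodate.
Entrant against Moderate: payoffs -2, 2, 7, 4 → best response Passive.
Entrant against Passive: payoffs 6, 8, 2, -9 → best response Moderate.
Entrant against Accommodate: payoffs -2, -5, -4, 8 → best response Accommodate.
Mutual best responses: (Moderate, Passive); (Passive, Moderate); (Accommodate, Accommodate).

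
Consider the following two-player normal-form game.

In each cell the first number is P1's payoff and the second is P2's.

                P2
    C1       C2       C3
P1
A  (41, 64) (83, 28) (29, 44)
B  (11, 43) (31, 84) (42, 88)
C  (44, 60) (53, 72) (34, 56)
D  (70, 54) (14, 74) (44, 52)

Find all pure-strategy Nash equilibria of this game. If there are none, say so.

There is no pure-strategy Nash equilibrium.

(A, C1): P1 can switch to C (41 → 44). Not NE.
(A, C2): P2 can switch to C1 (28 → 64). Not NE.
(A, C3): P1 can switch to B (29 → 42). Not NE.
(B, C1): P1 can switch to A (11 → 41). Not NE.
(B, C2): P1 can switch to A (31 → 83). Not NE.
(B, C3): P1 can switch to D (42 → 44). Not NE.
(C, C1): P1 can switch to D (44 → 70). Not NE.
(C, C2): P1 can switch to A (53 → 83). Not NE.
(C, C3): P1 can switch to B (34 → 42). Not NE.
(D, C1): P2 can switch to C2 (54 → 74). Not NE.
(D, C2): P1 can switch to A (14 → 83). Not NE.
(D, C3): P2 can switch to C1 (52 → 54). Not NE.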